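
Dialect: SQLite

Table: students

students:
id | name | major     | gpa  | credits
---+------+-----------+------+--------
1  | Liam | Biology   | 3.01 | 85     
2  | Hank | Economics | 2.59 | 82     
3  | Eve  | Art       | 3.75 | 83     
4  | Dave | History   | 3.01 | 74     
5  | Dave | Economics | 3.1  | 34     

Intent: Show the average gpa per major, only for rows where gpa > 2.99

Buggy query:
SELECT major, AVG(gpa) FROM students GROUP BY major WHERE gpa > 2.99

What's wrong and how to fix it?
Bug: Row-level WHERE must come before GROUP BY in the clause order

Fix: Move the WHERE clause before GROUP BY

Corrected query:
SELECT major, AVG(gpa) FROM students WHERE gpa > 2.99 GROUP BY major

Result:
major     | AVG(gpa)
----------+---------
Art       | 3.75    
Biology   | 3.01    
Economics | 3.1     
History   | 3.01    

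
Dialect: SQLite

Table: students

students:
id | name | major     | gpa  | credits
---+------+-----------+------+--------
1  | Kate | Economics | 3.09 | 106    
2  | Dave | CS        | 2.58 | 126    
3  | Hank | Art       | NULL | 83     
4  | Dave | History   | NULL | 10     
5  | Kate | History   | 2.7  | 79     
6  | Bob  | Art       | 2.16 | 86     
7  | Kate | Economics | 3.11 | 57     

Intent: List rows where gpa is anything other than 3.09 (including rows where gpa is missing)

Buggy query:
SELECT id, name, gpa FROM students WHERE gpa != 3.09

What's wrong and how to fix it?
Bug: 'gpa != 3.09' is unknown when gpa is NULL, so NULL rows are silently excluded

Fix: Handle NULL separately with IS NULL alongside the inequality

Corrected query:
SELECT id, name, gpa FROM students WHERE gpa != 3.09 OR gpa IS NULL

Result:
id | name | gpa 
---+------+-----
2  | Dave | 2.58
3  | Hank | NULL
4  | Dave | NULL
5  | Kate | 2.7 
6  | Bob  | 2.16
7  | Kate | 3.11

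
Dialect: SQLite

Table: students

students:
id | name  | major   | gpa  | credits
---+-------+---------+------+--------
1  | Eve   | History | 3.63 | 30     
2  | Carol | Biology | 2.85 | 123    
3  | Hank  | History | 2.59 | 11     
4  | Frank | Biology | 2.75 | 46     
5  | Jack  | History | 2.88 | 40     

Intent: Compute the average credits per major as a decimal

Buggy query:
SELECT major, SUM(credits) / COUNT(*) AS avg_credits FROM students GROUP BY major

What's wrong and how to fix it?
Bug: Both operands are integers, so '/' performs integer division and truncates

Fix: Multiply by 1.0 (or CAST to REAL) to force floating-point division

Corrected query:
SELECT major, SUM(credits) * 1.0 / COUNT(*) AS avg_credits FROM students GROUP BY major

Result:
major   | avg_credits
--------+------------
Biology | 84.5       
History | 27         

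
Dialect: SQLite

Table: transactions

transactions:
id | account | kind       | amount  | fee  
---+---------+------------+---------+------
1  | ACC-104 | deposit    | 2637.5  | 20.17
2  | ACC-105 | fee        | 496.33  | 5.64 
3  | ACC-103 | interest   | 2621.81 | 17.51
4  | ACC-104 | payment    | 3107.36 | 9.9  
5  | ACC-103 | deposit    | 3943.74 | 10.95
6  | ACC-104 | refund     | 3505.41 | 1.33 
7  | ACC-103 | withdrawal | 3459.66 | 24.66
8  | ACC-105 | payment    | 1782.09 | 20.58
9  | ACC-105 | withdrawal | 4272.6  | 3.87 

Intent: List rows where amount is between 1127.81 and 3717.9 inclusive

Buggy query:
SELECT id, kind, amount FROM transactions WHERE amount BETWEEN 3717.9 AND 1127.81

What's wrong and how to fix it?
Bug: The bounds are reversed; BETWEEN a AND b requires a <= b to match anything

Fix: Write BETWEEN 1127.81 AND 3717.9

Corrected query:
SELECT id, kind, amount FROM transactions WHERE amount BETWEEN 1127.81 AND 3717.9

Result:
id | kind       | amount 
---+------------+--------
1  | deposit    | 2637.5 
3  | interest   | 2621.81
4  | payment    | 3107.36
6  | refund     | 3505.41
7  | withdrawal | 3459.66
8  | payment    | 1782.09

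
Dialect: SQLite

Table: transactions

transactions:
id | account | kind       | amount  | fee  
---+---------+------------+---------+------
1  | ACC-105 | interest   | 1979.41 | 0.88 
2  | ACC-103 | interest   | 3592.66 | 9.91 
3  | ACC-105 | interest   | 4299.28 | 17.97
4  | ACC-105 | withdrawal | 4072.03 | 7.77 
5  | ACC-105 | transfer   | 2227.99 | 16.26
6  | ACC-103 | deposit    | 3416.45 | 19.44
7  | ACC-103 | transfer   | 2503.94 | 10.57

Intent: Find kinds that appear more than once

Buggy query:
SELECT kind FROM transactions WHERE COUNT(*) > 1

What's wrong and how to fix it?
Bug: WHERE can't reference COUNT(*); aggregates are computed after WHERE

Fix: Group first, then use HAVING for the count condition

Corrected query:
SELECT kind FROM transactions GROUP BY kind HAVING COUNT(*) > 1

Result:
kind    
--------
interest
transfer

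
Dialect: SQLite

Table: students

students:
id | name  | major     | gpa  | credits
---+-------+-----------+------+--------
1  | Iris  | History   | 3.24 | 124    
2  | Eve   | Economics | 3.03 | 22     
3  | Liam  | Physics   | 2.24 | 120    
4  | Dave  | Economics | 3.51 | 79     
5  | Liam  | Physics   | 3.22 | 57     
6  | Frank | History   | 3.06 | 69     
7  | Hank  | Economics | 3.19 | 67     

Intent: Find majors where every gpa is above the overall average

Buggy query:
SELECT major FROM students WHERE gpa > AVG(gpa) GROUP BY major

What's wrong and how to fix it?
Bug: WHERE evaluates per row before aggregation, so AVG() is unavailable

Fix: Use a subquery for AVG and a HAVING MIN(...) filter so the condition holds for every row in the group

Corrected query:
SELECT major FROM students GROUP BY major HAVING MIN(gpa) > (SELECT AVG(gpa) FROM students)

Result:
(no rows)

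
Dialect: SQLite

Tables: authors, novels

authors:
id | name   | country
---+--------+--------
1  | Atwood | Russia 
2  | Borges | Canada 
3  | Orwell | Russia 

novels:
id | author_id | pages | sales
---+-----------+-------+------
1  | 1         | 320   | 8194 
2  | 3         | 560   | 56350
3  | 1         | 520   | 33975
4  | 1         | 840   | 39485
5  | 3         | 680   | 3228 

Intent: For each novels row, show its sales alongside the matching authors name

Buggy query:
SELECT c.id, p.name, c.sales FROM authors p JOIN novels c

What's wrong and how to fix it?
Bug: JOIN with no ON clause produces a cartesian product; every novels row pairs with every authors row

Fix: Add ON c.author_id = p.id to the JOIN

Corrected query:
SELECT c.id, p.name, c.sales FROM authors p JOIN novels c ON c.author_id = p.id

Result:
id | name   | sales
---+--------+------
1  | Atwood | 8194 
2  | Orwell | 56350
3  | Atwood | 33975
4  | Atwood | 39485
5  | Orwell | 3228 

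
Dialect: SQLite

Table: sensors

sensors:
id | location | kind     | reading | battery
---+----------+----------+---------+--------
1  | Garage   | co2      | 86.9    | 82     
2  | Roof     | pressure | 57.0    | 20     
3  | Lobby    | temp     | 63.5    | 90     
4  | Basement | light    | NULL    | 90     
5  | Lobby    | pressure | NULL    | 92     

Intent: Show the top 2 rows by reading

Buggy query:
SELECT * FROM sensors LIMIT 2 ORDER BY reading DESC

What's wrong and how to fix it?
Bug: LIMIT must come after ORDER BY

Fix: Swap the clauses: ORDER BY first, then LIMIT

Corrected query:
SELECT * FROM sensors ORDER BY reading DESC LIMIT 2

Result:
id | location | kind | reading | battery
---+----------+------+---------+--------
1  | Garage   | co2  | 86.9    | 82     
3  | Lobby    | temp | 63.5    | 90     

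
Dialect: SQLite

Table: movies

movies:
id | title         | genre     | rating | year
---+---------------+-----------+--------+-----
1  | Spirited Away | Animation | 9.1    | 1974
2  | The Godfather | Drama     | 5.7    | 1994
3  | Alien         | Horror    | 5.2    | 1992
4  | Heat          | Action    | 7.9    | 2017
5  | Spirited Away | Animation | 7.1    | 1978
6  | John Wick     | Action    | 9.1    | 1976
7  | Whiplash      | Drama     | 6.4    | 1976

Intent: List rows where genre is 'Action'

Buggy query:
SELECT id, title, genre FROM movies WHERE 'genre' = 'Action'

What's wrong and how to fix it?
Bug: 'genre' in single quotes is a string literal, not the column; the comparison is literal-vs-literal and never true

Fix: Reference the column as genre without single quotes

Corrected query:
SELECT id, title, genre FROM movies WHERE genre = 'Action'

Result:
id | title     | genre 
---+-----------+-------
4  | Heat      | Action
6  | John Wick | Action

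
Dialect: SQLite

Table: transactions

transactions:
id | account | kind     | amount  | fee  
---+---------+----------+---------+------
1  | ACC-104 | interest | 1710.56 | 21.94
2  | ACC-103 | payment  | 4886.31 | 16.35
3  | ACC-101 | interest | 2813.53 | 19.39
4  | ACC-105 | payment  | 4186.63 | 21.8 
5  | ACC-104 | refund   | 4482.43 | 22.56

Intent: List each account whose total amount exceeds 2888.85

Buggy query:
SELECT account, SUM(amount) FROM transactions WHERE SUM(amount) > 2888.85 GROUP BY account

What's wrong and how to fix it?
Bug: SUM(amount) is an aggregate, but WHERE filters rows before aggregation

Fix: Use HAVING (which filters groups after aggregation) instead of WHERE

Corrected query:
SELECT account, SUM(amount) FROM transactions GROUP BY account HAVING SUM(amount) > 2888.85

Result:
account | SUM(amount)
--------+------------
ACC-103 | 4886.31    
ACC-104 | 6192.99    
ACC-105 | 4186.63    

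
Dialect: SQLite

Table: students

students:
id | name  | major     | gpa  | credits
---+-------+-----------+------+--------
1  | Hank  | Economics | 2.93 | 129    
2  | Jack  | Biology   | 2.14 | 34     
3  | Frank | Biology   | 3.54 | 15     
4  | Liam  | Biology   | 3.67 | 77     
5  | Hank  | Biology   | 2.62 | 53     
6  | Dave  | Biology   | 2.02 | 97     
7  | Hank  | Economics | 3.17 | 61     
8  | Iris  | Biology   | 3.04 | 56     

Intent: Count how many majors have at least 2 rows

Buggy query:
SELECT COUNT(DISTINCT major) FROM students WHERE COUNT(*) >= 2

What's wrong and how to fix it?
Bug: WHERE filters individual rows, not groups, so a group-level COUNT is invalid there

Fix: Use a subquery that GROUPs and filters with HAVING, then count its rows

Corrected query:
SELECT COUNT(*) FROM (SELECT major FROM students GROUP BY major HAVING COUNT(*) >= 2)

Result:
COUNT(*)
--------
2       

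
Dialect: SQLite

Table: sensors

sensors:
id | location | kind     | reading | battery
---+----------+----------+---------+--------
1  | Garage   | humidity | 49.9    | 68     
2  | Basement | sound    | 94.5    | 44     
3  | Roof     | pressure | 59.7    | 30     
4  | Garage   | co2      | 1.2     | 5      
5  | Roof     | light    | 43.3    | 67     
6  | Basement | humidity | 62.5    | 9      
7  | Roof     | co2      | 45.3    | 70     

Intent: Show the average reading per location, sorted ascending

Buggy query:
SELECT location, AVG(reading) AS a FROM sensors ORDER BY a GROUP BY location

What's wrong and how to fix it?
Bug: GROUP BY must precede ORDER BY

Fix: Move ORDER BY to the end, after GROUP BY

Corrected query:
SELECT location, AVG(reading) AS a FROM sensors GROUP BY location ORDER BY a

Result:
location | a        
---------+----------
Garage   | 25.55    
Roof     | 49.433333
Basement | 78.5     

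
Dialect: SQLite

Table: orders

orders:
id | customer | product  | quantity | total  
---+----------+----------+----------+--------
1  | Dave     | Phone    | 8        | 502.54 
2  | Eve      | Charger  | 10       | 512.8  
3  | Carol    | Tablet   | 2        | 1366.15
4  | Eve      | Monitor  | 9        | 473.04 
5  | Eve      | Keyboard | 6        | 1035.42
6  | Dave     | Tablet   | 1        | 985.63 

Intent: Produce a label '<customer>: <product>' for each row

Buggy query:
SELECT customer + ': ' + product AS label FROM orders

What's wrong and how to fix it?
Bug: SQLite uses || for string concatenation; + coerces text to numbers (yielding 0)

Fix: Replace + with || to concatenate text

Corrected query:
SELECT customer || ': ' || product AS label FROM orders

Result:
label        
-------------
Dave: Phone  
Eve: Charger 
Carol: Tablet
Eve: Monitor 
Eve: Keyboard
Dave: Tablet 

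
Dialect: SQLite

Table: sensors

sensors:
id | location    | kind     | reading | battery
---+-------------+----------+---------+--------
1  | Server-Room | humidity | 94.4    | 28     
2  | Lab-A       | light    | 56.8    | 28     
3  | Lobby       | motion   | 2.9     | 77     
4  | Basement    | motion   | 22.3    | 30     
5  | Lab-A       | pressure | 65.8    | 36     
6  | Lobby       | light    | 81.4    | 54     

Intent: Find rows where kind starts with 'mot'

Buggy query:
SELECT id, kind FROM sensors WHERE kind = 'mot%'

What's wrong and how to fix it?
Bug: '=' compares the literal string including the % character; pattern matching needs LIKE

Fix: Use LIKE for wildcard pattern matching

Corrected query:
SELECT id, kind FROM sensors WHERE kind LIKE 'mot%'

Result:
id | kind  
---+-------
3  | motion
4  | motion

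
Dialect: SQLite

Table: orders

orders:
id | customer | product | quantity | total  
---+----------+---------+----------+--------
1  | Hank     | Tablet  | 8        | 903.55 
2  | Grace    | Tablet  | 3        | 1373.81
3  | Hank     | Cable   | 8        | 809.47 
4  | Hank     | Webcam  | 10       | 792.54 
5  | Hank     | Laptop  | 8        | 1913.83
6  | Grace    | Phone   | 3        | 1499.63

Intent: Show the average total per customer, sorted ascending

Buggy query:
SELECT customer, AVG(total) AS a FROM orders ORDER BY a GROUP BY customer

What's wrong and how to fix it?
Bug: ORDER BY appears before GROUP BY; SQL clause order requires GROUP BY first

Fix: Move ORDER BY to the end, after GROUP BY

Corrected query:
SELECT customer, AVG(total) AS a FROM orders GROUP BY customer ORDER BY a

Result:
customer | a        
---------+----------
Hank     | 1104.8475
Grace    | 1436.72  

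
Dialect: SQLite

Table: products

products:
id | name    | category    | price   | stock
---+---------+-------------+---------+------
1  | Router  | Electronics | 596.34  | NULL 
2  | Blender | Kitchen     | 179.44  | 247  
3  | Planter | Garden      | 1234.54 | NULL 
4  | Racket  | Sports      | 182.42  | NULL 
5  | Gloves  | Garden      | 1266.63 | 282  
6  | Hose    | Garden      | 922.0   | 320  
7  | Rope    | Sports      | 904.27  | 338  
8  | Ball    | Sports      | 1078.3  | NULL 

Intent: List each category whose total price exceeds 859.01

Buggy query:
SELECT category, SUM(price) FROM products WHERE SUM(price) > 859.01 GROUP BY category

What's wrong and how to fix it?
Bug: Aggregate functions cannot appear in a WHERE clause

Fix: Use HAVING (which filters groups after aggregation) instead of WHERE

Corrected query:
SELECT category, SUM(price) FROM products GROUP BY category HAVING SUM(price) > 859.01

Result:
category | SUM(price)
---------+-----------
Garden   | 3423.17   
Sports   | 2164.99   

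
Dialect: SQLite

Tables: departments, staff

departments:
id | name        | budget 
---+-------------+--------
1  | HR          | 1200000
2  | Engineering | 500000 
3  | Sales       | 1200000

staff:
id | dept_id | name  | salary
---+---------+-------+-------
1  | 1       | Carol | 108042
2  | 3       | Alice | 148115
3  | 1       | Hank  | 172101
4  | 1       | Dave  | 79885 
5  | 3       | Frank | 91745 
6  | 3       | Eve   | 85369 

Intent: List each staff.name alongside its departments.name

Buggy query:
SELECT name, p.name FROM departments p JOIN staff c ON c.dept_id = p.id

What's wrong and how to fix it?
Bug: 'name' exists in both joined tables, so the database can't tell which one is meant

Fix: Qualify the column with its table alias (c.name)

Corrected query:
SELECT c.name, p.name FROM departments p JOIN staff c ON c.dept_id = p.id

Result:
name  | name 
------+------
Carol | HR   
Alice | Sales
Hank  | HR   
Dave  | HR   
Frank | Sales
Eve   | Sales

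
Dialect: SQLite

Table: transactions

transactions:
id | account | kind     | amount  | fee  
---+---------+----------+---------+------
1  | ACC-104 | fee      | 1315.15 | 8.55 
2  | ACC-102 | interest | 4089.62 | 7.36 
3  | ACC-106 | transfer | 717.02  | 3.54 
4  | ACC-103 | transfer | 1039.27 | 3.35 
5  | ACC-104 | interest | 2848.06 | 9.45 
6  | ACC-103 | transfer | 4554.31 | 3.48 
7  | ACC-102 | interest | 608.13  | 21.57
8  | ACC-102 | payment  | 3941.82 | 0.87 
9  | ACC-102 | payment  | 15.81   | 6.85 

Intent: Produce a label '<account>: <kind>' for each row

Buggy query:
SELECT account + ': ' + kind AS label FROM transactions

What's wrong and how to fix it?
Bug: '+' is numeric addition; on text columns SQLite converts them to 0 instead of concatenating

Fix: Use the || operator for string concatenation

Corrected query:
SELECT account || ': ' || kind AS label FROM transactions

Result:
label            
-----------------
ACC-104: fee     
ACC-102: interest
ACC-106: transfer
ACC-103: transfer
ACC-104: interest
ACC-103: transfer
ACC-102: interest
ACC-102: payment 
ACC-102: payment 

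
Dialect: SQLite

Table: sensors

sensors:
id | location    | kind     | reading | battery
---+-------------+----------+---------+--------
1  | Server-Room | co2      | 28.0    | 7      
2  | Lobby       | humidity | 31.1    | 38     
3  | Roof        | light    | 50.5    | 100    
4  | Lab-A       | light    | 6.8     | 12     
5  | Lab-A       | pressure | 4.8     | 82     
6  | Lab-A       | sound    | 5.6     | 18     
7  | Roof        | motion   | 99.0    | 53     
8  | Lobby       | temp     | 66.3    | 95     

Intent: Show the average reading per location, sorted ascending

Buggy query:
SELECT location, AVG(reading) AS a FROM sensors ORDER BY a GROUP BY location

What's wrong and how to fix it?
Bug: GROUP BY must precede ORDER BY

Fix: Move ORDER BY to the end, after GROUP BY

Corrected query:
SELECT location, AVG(reading) AS a FROM sensors GROUP BY location ORDER BY a

Result:
location    | a       
------------+---------
Lab-A       | 5.733333
Server-Room | 28      
Lobby       | 48.7    
Roof        | 74.75   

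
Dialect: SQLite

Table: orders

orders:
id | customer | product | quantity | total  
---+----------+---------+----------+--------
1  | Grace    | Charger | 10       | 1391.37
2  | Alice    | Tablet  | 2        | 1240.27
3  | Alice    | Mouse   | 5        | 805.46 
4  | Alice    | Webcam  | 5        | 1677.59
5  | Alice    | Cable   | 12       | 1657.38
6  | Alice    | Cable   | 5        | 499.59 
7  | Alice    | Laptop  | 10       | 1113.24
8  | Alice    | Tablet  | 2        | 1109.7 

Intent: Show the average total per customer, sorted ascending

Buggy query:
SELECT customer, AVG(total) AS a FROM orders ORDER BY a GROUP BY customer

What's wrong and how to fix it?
Bug: ORDER BY appears before GROUP BY; SQL clause order requires GROUP BY first

Fix: Move ORDER BY to the end, after GROUP BY

Corrected query:
SELECT customer, AVG(total) AS a FROM orders GROUP BY customer ORDER BY a

Result:
customer | a          
---------+------------
Alice    | 1157.604286
Grace    | 1391.37    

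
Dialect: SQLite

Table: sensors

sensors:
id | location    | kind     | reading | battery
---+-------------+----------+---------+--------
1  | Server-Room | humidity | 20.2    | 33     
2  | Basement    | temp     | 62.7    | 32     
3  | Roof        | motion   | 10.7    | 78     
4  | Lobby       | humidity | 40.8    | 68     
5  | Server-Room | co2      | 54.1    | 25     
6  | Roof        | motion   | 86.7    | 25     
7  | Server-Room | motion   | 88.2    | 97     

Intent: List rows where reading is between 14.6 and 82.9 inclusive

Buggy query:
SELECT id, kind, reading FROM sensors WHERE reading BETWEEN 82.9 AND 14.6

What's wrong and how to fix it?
Bug: BETWEEN expects the lower bound first; with 82.9 AND 14.6 the range is empty

Fix: Swap the bounds so the smaller value comes first

Corrected query:
SELECT id, kind, reading FROM sensors WHERE reading BETWEEN 14.6 AND 82.9

Result:
id | kind     | reading
---+----------+--------
1  | humidity | 20.2   
2  | temp     | 62.7   
4  | humidity | 40.8   
5  | co2      | 54.1   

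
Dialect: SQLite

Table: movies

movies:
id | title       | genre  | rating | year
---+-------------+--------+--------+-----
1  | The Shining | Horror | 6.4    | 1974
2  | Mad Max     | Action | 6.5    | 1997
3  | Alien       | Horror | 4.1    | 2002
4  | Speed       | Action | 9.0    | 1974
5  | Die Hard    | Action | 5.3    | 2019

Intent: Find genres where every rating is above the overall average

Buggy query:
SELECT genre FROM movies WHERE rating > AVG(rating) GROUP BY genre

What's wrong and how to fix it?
Bug: WHERE evaluates per row before aggregation, so AVG() is unavailable

Fix: Use a subquery for AVG and a HAVING MIN(...) filter so the condition holds for every row in the group

Corrected query:
SELECT genre FROM movies GROUP BY genre HAVING MIN(rating) > (SELECT AVG(rating) FROM movies)

Result:
(no rows)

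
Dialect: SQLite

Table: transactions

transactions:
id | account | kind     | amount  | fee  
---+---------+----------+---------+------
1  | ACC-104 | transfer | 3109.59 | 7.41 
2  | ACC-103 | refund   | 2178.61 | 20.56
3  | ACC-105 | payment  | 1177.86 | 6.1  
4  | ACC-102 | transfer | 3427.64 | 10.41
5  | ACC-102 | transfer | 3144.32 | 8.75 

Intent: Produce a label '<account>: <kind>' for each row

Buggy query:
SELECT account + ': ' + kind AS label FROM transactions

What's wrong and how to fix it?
Bug: SQLite uses || for string concatenation; + coerces text to numbers (yielding 0)

Fix: Replace + with || to concatenate text

Corrected query:
SELECT account || ': ' || kind AS label FROM transactions

Result:
label            
-----------------
ACC-104: transfer
ACC-103: refund  
ACC-105: payment 
ACC-102: transfer
ACC-102: transfer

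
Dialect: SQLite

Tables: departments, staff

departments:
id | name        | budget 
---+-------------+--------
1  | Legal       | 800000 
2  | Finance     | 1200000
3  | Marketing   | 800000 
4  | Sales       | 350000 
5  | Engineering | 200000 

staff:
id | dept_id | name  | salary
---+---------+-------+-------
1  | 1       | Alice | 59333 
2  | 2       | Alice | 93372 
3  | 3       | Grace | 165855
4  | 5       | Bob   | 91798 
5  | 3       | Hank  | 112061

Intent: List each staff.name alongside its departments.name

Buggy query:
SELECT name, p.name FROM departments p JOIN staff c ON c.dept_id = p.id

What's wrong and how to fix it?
Bug: 'name' exists in both joined tables, so the database can't tell which one is meant

Fix: Prefix ambiguous columns with the table alias

Corrected query:
SELECT c.name, p.name FROM departments p JOIN staff c ON c.dept_id = p.id

Result:
name  | name       
------+------------
Alice | Legal      
Alice | Finance    
Grace | Marketing  
Bob   | Engineering
Hank  | Marketing  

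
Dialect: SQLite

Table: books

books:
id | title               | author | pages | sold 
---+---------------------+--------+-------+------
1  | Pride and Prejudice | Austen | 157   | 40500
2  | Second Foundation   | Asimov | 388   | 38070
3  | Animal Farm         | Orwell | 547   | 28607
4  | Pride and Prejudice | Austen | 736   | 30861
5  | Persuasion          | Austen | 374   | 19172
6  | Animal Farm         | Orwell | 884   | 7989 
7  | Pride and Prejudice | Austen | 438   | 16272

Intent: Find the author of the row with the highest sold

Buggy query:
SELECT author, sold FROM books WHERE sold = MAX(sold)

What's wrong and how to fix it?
Bug: WHERE is evaluated per row; an aggregate over the whole table isn't defined there

Fix: Wrap MAX in a scalar subquery so WHERE compares against a single value

Corrected query:
SELECT author, sold FROM books WHERE sold = (SELECT MAX(sold) FROM books)

Result:
author | sold 
-------+------
Austen | 40500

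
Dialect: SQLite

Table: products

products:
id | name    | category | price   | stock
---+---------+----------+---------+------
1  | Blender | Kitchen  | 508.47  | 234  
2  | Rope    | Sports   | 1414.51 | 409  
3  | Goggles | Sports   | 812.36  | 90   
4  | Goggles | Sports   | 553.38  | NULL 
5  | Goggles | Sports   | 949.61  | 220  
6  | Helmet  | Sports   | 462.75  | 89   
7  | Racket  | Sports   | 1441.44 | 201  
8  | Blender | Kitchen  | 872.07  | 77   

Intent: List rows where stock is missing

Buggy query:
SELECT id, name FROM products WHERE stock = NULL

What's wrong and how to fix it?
Bug: Comparing to NULL with '=' never matches; NULL = NULL is unknown, not true

Fix: Use IS NULL to test for NULL

Corrected query:
SELECT id, name FROM products WHERE stock IS NULL

Result:
id | name   
---+--------
4  | Goggles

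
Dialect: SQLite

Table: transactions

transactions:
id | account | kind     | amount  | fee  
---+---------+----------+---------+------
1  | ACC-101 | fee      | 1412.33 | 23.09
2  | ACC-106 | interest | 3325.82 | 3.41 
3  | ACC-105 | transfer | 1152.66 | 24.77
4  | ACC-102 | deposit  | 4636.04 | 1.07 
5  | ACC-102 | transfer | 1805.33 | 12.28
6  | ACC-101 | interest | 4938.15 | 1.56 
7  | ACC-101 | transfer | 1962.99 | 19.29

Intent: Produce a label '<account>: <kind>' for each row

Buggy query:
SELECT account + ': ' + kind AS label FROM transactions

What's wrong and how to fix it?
Bug: SQLite uses || for string concatenation; + coerces text to numbers (yielding 0)

Fix: Replace + with || to concatenate text

Corrected query:
SELECT account || ': ' || kind AS label FROM transactions

Result:
label            
-----------------
ACC-101: fee     
ACC-106: interest
ACC-105: transfer
ACC-102: deposit 
ACC-102: transfer
ACC-101: interest
ACC-101: transfer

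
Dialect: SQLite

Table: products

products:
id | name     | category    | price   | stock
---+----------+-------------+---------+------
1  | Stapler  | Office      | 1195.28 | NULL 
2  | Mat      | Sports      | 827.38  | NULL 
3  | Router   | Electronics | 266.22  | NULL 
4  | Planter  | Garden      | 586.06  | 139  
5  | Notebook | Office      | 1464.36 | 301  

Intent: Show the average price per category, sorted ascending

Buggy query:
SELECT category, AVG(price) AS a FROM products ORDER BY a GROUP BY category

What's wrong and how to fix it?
Bug: ORDER BY appears before GROUP BY; SQL clause order requires GROUP BY first

Fix: Move ORDER BY to the end, after GROUP BY

Corrected query:
SELECT category, AVG(price) AS a FROM products GROUP BY category ORDER BY a

Result:
category    | a      
------------+--------
Electronics | 266.22 
Garden      | 586.06 
Sports      | 827.38 
Office      | 1329.82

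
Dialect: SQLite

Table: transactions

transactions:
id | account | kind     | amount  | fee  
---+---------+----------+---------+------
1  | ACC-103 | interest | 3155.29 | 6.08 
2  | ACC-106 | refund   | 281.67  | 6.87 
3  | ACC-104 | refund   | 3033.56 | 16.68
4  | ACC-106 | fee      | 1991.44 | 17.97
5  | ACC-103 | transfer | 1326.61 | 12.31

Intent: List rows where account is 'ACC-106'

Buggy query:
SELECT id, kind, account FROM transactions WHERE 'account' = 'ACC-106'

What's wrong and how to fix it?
Bug: 'account' in single quotes is a string literal, not the column; the comparison is literal-vs-literal and never true

Fix: Reference the column as account without single quotes

Corrected query:
SELECT id, kind, account FROM transactions WHERE account = 'ACC-106'

Result:
id | kind   | account
---+--------+--------
2  | refund | ACC-106
4  | fee    | ACC-106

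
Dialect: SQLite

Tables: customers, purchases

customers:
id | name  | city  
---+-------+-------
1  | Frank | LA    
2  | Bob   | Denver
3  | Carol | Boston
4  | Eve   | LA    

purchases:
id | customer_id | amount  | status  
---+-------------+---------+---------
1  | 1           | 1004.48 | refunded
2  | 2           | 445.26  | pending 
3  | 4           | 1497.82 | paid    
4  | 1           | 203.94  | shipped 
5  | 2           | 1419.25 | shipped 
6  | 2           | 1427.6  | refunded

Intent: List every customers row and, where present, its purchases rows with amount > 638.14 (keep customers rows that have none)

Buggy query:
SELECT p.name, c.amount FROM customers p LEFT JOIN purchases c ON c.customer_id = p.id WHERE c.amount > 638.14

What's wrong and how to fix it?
Bug: Filtering c.amount in WHERE discards the NULL rows produced by LEFT JOIN, turning it into an inner join

Fix: Put 'c.amount > 638.14' in the JOIN's ON clause instead of WHERE

Corrected query:
SELECT p.name, c.amount FROM customers p LEFT JOIN purchases c ON c.customer_id = p.id AND c.amount > 638.14

Result:
name  | amount 
------+--------
Frank | 1004.48
Bob   | 1419.25
Bob   | 1427.6 
Carol | NULL   
Eve   | 1497.82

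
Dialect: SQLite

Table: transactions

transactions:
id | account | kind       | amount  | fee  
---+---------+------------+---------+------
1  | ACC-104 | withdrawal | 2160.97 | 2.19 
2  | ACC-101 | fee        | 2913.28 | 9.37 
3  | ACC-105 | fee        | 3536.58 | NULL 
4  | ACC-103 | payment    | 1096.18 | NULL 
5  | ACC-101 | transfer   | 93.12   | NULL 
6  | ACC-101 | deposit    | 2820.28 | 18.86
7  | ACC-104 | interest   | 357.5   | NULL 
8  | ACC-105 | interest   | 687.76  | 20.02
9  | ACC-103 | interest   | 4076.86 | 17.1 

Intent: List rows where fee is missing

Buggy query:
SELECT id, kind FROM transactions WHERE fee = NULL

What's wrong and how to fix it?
Bug: '= NULL' is always unknown in SQL three-valued logic, so no rows match

Fix: Use IS NULL to test for NULL

Corrected query:
SELECT id, kind FROM transactions WHERE fee IS NULL

Result:
id | kind    
---+---------
3  | fee     
4  | payment 
5  | transfer
7  | interest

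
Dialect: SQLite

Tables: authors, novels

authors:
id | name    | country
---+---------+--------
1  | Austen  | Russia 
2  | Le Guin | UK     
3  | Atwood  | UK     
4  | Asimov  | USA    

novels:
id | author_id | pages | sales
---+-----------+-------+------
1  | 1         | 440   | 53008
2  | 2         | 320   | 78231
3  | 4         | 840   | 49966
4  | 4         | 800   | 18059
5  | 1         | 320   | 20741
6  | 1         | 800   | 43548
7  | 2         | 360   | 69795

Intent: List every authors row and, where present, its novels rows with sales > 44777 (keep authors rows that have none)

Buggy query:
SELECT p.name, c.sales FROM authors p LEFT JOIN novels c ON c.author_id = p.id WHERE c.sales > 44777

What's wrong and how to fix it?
Bug: A WHERE condition on the right-hand table after LEFT JOIN drops unmatched parents

Fix: Move the right-table condition into the ON clause so unmatched parents are kept

Corrected query:
SELECT p.name, c.sales FROM authors p LEFT JOIN novels c ON c.author_id = p.id AND c.sales > 44777

Result:
name    | sales
--------+------
Austen  | 53008
Le Guin | 69795
Le Guin | 78231
Atwood  | NULL 
Asimov  | 49966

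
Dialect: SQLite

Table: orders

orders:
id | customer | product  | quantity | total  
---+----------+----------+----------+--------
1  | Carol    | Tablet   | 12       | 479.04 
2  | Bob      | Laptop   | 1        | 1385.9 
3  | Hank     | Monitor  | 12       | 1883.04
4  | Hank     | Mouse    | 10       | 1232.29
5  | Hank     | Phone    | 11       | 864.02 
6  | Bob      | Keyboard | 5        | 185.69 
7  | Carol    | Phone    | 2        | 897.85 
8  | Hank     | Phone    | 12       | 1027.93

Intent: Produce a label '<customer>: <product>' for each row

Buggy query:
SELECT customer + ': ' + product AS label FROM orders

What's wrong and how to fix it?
Bug: SQLite uses || for string concatenation; + coerces text to numbers (yielding 0)

Fix: Replace + with || to concatenate text

Corrected query:
SELECT customer || ': ' || product AS label FROM orders

Result:
label        
-------------
Carol: Tablet
Bob: Laptop  
Hank: Monitor
Hank: Mouse  
Hank: Phone  
Bob: Keyboard
Carol: Phone 
Hank: Phone  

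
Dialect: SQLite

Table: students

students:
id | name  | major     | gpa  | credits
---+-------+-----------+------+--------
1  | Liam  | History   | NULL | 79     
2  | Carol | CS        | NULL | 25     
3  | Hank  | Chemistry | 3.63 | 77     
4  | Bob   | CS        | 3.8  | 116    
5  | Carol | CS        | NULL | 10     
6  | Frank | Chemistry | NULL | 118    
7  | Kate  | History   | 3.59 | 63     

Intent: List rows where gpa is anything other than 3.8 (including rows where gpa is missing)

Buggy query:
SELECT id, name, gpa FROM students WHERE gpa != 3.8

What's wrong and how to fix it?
Bug: Inequality against NULL is unknown, not true; rows with NULL are dropped

Fix: Handle NULL separately with IS NULL alongside the inequality

Corrected query:
SELECT id, name, gpa FROM students WHERE gpa != 3.8 OR gpa IS NULL

Result:
id | name  | gpa 
---+-------+-----
1  | Liam  | NULL
2  | Carol | NULL
3  | Hank  | 3.63
5  | Carol | NULL
6  | Frank | NULL
7  | Kate  | 3.59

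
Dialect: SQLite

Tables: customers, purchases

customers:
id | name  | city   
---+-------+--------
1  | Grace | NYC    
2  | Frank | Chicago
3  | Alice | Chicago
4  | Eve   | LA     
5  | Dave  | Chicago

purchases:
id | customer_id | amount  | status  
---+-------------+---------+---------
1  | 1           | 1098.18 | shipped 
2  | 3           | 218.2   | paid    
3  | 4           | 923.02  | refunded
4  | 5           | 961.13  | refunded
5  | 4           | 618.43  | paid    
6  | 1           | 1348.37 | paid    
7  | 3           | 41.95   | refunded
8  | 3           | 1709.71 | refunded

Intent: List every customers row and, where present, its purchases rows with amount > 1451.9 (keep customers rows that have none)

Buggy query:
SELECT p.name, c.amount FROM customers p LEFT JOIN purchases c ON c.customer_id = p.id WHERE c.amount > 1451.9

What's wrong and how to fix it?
Bug: A WHERE condition on the right-hand table after LEFT JOIN drops unmatched parents

Fix: Put 'c.amount > 1451.9' in the JOIN's ON clause instead of WHERE

Corrected query:
SELECT p.name, c.amount FROM customers p LEFT JOIN purchases c ON c.customer_id = p.id AND c.amount > 1451.9

Result:
name  | amount 
------+--------
Grace | NULL   
Frank | NULL   
Alice | 1709.71
Eve   | NULL   
Dave  | NULL   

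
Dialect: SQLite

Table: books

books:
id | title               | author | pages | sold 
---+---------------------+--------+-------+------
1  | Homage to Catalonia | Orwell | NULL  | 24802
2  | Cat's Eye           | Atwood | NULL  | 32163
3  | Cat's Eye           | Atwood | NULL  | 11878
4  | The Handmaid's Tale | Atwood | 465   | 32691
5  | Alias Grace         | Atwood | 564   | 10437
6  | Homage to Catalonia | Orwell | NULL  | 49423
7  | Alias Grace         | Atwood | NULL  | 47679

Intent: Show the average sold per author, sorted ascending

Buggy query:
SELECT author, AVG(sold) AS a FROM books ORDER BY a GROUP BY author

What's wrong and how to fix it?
Bug: ORDER BY appears before GROUP BY; SQL clause order requires GROUP BY first

Fix: Reorder: SELECT … FROM … GROUP BY … ORDER BY …

Corrected query:
SELECT author, AVG(sold) AS a FROM books GROUP BY author ORDER BY a

Result:
author | a      
-------+--------
Atwood | 26969.6
Orwell | 37112.5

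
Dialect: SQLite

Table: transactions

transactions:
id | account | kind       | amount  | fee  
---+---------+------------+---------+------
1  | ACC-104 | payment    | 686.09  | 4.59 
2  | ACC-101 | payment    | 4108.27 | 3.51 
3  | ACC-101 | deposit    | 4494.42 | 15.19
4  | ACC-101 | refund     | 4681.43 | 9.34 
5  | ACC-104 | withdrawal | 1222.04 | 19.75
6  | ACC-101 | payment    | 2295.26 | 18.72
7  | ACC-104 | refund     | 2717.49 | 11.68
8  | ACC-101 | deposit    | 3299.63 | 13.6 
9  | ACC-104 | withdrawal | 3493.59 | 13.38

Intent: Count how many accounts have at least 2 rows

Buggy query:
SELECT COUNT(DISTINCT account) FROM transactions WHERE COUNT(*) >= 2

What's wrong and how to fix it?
Bug: WHERE filters individual rows, not groups, so a group-level COUNT is invalid there

Fix: Group first with HAVING COUNT(*) >= 2, then COUNT the resulting groups

Corrected query:
SELECT COUNT(*) FROM (SELECT account FROM transactions GROUP BY account HAVING COUNT(*) >= 2)

Result:
COUNT(*)
--------
2       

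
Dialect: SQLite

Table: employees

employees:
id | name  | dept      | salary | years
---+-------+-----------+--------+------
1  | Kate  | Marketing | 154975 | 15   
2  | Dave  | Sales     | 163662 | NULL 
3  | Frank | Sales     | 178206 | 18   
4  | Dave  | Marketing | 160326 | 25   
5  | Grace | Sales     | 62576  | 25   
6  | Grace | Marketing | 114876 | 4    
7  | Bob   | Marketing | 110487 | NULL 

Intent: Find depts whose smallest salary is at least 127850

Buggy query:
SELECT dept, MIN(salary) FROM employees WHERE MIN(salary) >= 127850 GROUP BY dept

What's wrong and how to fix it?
Bug: Aggregates like MIN are computed per group after WHERE runs

Fix: Use HAVING for the per-group MIN condition

Corrected query:
SELECT dept, MIN(salary) FROM employees GROUP BY dept HAVING MIN(salary) >= 127850

Result:
(no rows)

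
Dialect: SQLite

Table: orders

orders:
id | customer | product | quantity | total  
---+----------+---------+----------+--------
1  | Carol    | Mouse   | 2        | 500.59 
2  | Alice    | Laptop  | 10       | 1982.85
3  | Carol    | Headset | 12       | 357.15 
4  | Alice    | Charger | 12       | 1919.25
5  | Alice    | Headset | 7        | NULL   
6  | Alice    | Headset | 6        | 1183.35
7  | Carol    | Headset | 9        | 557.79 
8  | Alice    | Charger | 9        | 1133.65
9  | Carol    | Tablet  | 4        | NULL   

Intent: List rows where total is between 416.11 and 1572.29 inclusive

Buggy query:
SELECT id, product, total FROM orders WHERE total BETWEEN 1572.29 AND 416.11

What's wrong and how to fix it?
Bug: The bounds are reversed; BETWEEN a AND b requires a <= b to match anything

Fix: Write BETWEEN 416.11 AND 1572.29

Corrected query:
SELECT id, product, total FROM orders WHERE total BETWEEN 416.11 AND 1572.29

Result:
id | product | total  
---+---------+--------
1  | Mouse   | 500.59 
6  | Headset | 1183.35
7  | Headset | 557.79 
8  | Charger | 1133.65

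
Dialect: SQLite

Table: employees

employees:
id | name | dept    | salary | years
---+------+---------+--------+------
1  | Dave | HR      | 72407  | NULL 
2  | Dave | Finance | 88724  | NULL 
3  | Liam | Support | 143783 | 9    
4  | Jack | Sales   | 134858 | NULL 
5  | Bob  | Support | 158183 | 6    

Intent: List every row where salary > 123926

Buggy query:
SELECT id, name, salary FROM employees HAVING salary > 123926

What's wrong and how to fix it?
Bug: HAVING filters the output of aggregation, but this query has no GROUP BY and no aggregate functions, so SQLite rejects it (HAVING clause on a non-aggregate query); the condition here is per row

Fix: Use WHERE for row-level filtering

Corrected query:
SELECT id, name, salary FROM employees WHERE salary > 123926

Result:
id | name | salary
---+------+-------
3  | Liam | 143783
4  | Jack | 134858
5  | Bob  | 158183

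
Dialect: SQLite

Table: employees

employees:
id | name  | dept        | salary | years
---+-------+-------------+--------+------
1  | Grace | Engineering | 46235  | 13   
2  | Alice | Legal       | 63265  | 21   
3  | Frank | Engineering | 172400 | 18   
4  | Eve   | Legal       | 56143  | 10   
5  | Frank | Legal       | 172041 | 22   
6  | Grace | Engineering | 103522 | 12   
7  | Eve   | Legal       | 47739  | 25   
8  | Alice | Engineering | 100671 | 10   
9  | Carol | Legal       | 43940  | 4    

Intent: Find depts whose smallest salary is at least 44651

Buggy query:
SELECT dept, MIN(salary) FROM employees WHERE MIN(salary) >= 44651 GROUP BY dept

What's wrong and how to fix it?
Bug: Aggregates like MIN are computed per group after WHERE runs

Fix: Replace WHERE with HAVING after the GROUP BY

Corrected query:
SELECT dept, MIN(salary) FROM employees GROUP BY dept HAVING MIN(salary) >= 44651

Result:
dept        | MIN(salary)
------------+------------
Engineering | 46235      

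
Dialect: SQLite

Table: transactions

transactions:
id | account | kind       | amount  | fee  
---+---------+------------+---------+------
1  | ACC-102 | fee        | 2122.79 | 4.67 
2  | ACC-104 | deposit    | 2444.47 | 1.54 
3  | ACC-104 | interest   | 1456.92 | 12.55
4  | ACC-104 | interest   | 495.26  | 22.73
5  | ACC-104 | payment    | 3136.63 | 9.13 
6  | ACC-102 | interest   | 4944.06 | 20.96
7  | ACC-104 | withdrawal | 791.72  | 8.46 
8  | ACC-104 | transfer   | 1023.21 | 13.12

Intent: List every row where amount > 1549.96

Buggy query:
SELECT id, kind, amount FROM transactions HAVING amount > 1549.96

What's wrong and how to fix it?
Bug: This is a non-aggregate query (no GROUP BY, no aggregates), so in SQLite the HAVING clause is invalid here; a row-level condition belongs in WHERE

Fix: Use WHERE for row-level filtering

Corrected query:
SELECT id, kind, amount FROM transactions WHERE amount > 1549.96

Result:
id | kind     | amount 
---+----------+--------
1  | fee      | 2122.79
2  | deposit  | 2444.47
5  | payment  | 3136.63
6  | interest | 4944.06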